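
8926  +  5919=14845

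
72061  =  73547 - 1486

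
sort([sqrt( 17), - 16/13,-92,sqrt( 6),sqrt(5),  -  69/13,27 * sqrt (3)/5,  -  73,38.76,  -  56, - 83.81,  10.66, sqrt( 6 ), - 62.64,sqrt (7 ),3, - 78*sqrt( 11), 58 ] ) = [- 78*sqrt(11 ), - 92,-83.81, - 73, - 62.64,-56, - 69/13,-16/13,sqrt(5 ) , sqrt(6 ),sqrt( 6 ),sqrt(7 ), 3,sqrt( 17), 27*sqrt( 3 ) /5,10.66,38.76,58 ] 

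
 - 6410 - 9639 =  - 16049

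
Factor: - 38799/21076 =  - 81/44 = - 2^( -2) * 3^4*11^(  -  1)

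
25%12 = 1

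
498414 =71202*7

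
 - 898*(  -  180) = 161640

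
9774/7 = 9774/7 = 1396.29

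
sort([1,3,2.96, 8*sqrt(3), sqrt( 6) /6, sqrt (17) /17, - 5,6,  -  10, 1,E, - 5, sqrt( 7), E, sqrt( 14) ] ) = [  -  10, -5,-5, sqrt(17 ) /17 , sqrt (6) /6, 1, 1, sqrt(7), E, E,2.96, 3,sqrt( 14),6,8*sqrt(3) ]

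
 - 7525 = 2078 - 9603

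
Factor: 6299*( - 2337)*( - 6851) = 3^1*13^1*17^1*19^1 * 31^1*41^1 * 6299^1= 100851947313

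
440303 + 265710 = 706013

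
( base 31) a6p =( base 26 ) EDJ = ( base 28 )cel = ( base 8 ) 23135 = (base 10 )9821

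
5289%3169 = 2120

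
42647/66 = 3877/6  =  646.17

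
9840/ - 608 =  - 17 + 31/38 = - 16.18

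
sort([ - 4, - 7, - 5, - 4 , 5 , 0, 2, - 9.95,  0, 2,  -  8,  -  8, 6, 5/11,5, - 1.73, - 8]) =[ - 9.95, - 8, - 8, - 8, - 7, - 5, - 4, - 4, - 1.73,0, 0, 5/11,2, 2, 5, 5, 6]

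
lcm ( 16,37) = 592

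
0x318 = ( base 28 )108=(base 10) 792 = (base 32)oo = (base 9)1070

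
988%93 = 58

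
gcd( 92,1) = 1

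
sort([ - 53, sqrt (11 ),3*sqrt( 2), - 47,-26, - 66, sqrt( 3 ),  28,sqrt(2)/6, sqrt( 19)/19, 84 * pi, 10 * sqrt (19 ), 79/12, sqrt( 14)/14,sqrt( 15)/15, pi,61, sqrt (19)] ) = [  -  66, - 53, -47, - 26, sqrt( 19) /19,sqrt(2 )/6, sqrt (15)/15,sqrt( 14)/14,sqrt( 3 ),  pi , sqrt( 11),3*sqrt(2), sqrt ( 19), 79/12, 28,  10*sqrt( 19), 61, 84 * pi ]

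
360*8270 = 2977200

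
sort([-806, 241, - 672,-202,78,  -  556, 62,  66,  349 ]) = [-806,-672, - 556 ,-202,62,66, 78,  241, 349 ]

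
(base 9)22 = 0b10100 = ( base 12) 18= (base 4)110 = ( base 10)20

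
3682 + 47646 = 51328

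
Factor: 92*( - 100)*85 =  - 782000 = - 2^4*5^3*17^1* 23^1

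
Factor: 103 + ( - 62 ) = 41 = 41^1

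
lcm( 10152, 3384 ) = 10152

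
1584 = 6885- 5301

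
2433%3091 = 2433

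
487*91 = 44317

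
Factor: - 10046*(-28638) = 2^2*3^2*37^1*43^1*5023^1 = 287697348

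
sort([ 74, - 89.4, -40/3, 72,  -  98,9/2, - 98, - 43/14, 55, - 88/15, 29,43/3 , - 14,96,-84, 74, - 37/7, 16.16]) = [ - 98, - 98, - 89.4, - 84 , - 14, - 40/3,- 88/15, - 37/7,  -  43/14,9/2, 43/3, 16.16, 29,55,72, 74, 74, 96 ] 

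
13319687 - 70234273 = - 56914586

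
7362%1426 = 232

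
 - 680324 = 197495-877819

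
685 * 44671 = 30599635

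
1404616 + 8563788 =9968404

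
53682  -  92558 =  - 38876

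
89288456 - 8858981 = 80429475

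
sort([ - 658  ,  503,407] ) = [ - 658, 407 , 503] 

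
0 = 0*959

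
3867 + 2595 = 6462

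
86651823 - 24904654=61747169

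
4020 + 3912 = 7932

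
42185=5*8437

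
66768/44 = 16692/11=1517.45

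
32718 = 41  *798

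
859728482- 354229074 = 505499408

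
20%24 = 20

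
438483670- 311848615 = 126635055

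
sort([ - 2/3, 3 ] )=[ - 2/3 , 3 ]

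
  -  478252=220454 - 698706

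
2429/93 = 2429/93 = 26.12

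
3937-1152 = 2785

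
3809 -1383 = 2426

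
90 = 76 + 14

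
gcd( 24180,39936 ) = 156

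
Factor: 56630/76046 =35/47  =  5^1*7^1*47^( - 1 )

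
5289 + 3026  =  8315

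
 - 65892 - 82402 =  - 148294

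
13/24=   13/24=0.54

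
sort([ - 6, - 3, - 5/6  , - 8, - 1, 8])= [ - 8,-6, - 3, - 1, - 5/6, 8 ]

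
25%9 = 7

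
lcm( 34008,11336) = 34008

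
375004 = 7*53572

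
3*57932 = 173796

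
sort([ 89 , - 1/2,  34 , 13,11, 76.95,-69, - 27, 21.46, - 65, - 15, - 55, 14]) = [ - 69,-65, - 55, - 27 ,-15, - 1/2,11,13  ,  14,21.46, 34,76.95,89]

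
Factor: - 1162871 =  - 29^1*40099^1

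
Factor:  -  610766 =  - 2^1*13^3*139^1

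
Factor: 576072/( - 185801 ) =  - 2^3 * 3^4* 11^( - 1)*19^( - 1 ) = - 648/209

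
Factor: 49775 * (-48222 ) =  - 2400250050 = - 2^1*3^3*5^2*11^1*19^1 * 47^1 * 181^1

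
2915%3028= 2915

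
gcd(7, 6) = 1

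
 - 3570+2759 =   -  811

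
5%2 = 1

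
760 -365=395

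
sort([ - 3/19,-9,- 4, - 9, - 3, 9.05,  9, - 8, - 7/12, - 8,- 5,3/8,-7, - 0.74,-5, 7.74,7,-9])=[- 9,  -  9, - 9, - 8,-8,  -  7,-5,-5,  -  4,-3, - 0.74,-7/12, - 3/19 , 3/8, 7,  7.74,9,9.05 ] 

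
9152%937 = 719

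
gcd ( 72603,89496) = 9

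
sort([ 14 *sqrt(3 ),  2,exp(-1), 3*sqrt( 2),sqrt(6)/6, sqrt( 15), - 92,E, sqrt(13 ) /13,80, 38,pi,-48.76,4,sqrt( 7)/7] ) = [ - 92, - 48.76, sqrt( 13 )/13, exp ( - 1 ), sqrt(7 )/7 , sqrt(6)/6, 2, E, pi, sqrt(15), 4, 3*sqrt( 2),14*sqrt( 3 ),38,80]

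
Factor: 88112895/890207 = 3^1*5^1*13^1*19^(-1 )*41^1*103^1* 107^1*46853^ ( - 1) 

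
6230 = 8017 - 1787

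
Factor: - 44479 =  - 19^1 * 2341^1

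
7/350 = 1/50 =0.02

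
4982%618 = 38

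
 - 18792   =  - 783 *24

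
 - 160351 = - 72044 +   -  88307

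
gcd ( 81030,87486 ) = 6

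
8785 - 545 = 8240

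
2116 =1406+710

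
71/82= 71/82 = 0.87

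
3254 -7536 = - 4282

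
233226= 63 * 3702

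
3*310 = 930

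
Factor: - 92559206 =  -2^1*46279603^1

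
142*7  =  994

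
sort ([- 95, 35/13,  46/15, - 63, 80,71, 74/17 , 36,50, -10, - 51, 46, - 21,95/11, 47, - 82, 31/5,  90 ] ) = [-95, - 82,  -  63, - 51, - 21, - 10, 35/13, 46/15,74/17 , 31/5, 95/11, 36,46  ,  47, 50,  71, 80, 90 ]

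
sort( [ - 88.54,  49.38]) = [ - 88.54, 49.38]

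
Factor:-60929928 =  - 2^3*3^3*29^1 * 71^1*137^1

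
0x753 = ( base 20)4DF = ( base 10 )1875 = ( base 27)2fc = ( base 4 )131103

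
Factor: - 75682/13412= - 2^( - 1 )*7^( - 1)*79^1=-79/14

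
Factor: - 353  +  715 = 2^1*181^1 = 362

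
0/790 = 0=0.00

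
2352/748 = 3 + 27/187 =3.14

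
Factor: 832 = 2^6*13^1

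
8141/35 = 1163/5 = 232.60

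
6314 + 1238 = 7552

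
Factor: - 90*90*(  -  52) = 421200 = 2^4*3^4*5^2*13^1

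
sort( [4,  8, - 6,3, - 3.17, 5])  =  [ - 6, -3.17,3,4,5, 8]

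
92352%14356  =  6216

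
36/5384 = 9/1346 = 0.01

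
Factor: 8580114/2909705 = 2^1*3^3*5^( - 1 ) * 29^1* 5479^1 * 581941^( - 1 ) 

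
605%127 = 97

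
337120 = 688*490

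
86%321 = 86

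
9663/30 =322 + 1/10 = 322.10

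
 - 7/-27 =7/27 = 0.26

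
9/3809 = 9/3809 = 0.00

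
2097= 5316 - 3219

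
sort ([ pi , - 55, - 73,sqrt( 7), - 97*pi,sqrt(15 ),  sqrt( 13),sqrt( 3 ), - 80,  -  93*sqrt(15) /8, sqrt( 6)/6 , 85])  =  [ - 97*pi, - 80, - 73,  -  55,-93*sqrt( 15)/8,sqrt( 6)/6,  sqrt( 3),sqrt(7), pi , sqrt( 13), sqrt( 15 ), 85]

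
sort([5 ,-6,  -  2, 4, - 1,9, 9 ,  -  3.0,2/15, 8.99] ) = [ - 6, - 3.0,  -  2, - 1,2/15,4 , 5,8.99,  9, 9] 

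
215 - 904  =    -  689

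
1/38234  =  1/38234 = 0.00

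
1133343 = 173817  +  959526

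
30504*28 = 854112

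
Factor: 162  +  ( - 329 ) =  - 167^1 =- 167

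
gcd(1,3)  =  1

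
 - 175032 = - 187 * 936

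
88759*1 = 88759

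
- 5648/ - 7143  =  5648/7143 = 0.79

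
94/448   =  47/224  =  0.21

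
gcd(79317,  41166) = 9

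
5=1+4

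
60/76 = 15/19 = 0.79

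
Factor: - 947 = -947^1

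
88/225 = 88/225 = 0.39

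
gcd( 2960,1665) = 185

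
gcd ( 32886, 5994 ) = 162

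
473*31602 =14947746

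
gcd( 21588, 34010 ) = 2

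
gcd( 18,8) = 2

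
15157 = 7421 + 7736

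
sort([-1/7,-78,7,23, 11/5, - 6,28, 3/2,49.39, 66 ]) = [ - 78, -6, - 1/7, 3/2, 11/5, 7,23, 28,49.39, 66 ] 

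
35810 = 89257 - 53447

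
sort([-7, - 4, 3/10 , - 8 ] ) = [-8, - 7, - 4, 3/10 ] 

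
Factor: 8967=3^1*7^2*61^1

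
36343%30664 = 5679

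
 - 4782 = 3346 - 8128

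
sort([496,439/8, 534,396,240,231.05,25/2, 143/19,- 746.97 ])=[ - 746.97,143/19 , 25/2, 439/8,231.05, 240, 396, 496, 534] 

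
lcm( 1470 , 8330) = 24990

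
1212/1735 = 1212/1735 = 0.70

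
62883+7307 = 70190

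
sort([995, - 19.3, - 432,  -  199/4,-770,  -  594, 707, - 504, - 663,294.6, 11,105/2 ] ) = [ - 770,  -  663, - 594,- 504, - 432,  -  199/4, - 19.3, 11,105/2, 294.6,707, 995]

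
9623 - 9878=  - 255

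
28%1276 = 28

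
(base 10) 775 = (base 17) 2BA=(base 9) 1051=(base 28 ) rj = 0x307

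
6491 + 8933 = 15424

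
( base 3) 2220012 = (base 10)2111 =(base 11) 164A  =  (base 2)100000111111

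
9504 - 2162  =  7342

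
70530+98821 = 169351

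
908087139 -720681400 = 187405739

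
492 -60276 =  - 59784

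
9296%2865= 701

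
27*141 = 3807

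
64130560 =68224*940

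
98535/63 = 1564 + 1/21 = 1564.05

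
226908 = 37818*6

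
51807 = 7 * 7401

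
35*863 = 30205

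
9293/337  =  27 + 194/337=27.58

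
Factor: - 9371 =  - 9371^1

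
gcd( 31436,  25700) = 4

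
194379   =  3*64793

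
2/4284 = 1/2142 = 0.00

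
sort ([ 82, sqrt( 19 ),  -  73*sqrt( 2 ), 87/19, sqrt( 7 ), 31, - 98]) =[ - 73 * sqrt( 2 ), - 98,sqrt( 7 ), sqrt(19 ), 87/19,31, 82] 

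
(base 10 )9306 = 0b10010001011010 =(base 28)BOA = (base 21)1023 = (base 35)7kv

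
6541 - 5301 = 1240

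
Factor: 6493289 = 11^1*719^1 * 821^1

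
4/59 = 4/59 = 0.07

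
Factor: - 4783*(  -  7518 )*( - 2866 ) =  - 2^2*3^1*7^1*179^1*1433^1 * 4783^1 = - 103057330404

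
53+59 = 112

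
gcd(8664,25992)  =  8664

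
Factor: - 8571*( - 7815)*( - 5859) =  - 3^5*5^1*7^1*31^1 *521^1* 2857^1=- 392449676535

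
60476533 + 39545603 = 100022136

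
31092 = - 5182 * ( - 6)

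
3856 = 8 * 482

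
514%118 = 42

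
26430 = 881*30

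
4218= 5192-974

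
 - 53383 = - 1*53383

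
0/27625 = 0 = 0.00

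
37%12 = 1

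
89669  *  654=58643526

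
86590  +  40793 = 127383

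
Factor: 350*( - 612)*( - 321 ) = 2^3*3^3 * 5^2*7^1 * 17^1*107^1 = 68758200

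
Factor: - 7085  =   - 5^1*13^1*109^1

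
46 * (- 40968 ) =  - 1884528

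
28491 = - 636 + 29127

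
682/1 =682 = 682.00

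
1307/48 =1307/48 = 27.23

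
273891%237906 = 35985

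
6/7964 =3/3982 = 0.00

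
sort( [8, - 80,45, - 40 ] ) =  [ - 80,-40, 8, 45 ] 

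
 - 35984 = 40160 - 76144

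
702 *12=8424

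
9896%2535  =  2291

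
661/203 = 661/203 = 3.26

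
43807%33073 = 10734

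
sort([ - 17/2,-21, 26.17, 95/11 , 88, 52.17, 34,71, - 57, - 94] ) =[ - 94, - 57, - 21,-17/2,95/11,26.17, 34, 52.17 , 71,88]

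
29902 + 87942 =117844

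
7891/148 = 7891/148 = 53.32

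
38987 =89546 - 50559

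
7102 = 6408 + 694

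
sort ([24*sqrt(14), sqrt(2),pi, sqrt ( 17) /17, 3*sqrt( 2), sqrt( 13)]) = [sqrt(17)/17 , sqrt(2)  ,  pi,sqrt(13 ), 3 * sqrt( 2 ),  24*sqrt(14)]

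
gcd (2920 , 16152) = 8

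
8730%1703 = 215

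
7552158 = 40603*186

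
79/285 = 79/285 = 0.28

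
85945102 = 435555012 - 349609910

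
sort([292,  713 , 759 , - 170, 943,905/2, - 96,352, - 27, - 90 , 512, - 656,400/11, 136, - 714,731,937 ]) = [ - 714, - 656, - 170,-96, - 90, - 27 , 400/11,136,  292,352,905/2,  512,713 , 731,759, 937, 943] 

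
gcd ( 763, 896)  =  7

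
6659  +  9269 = 15928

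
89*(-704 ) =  - 62656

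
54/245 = 54/245 = 0.22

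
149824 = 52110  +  97714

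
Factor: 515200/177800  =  2^4*23^1 * 127^ ( - 1 ) =368/127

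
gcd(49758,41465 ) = 8293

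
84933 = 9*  9437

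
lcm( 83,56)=4648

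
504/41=12+ 12/41 = 12.29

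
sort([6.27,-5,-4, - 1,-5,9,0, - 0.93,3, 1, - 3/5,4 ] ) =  [  -  5 ,  -  5,  -  4, - 1, - 0.93,  -  3/5,  0,1,3,4, 6.27,9] 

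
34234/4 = 17117/2 = 8558.50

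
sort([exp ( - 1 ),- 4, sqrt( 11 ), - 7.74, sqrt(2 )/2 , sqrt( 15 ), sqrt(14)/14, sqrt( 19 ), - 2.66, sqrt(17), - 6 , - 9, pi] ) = [ - 9 ,-7.74, - 6, - 4, - 2.66, sqrt(14 ) /14,exp( - 1 ), sqrt(2 )/2, pi, sqrt(11 ),sqrt(  15),sqrt ( 17 ),  sqrt(19 ) ]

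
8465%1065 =1010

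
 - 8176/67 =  - 8176/67 = - 122.03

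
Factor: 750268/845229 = 2^2 * 3^ ( - 1)*7^(  -  1)*11^( - 1) * 53^1 * 3539^1*3659^( - 1)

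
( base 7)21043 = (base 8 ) 12070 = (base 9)7081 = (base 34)4G8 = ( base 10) 5176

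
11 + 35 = 46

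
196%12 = 4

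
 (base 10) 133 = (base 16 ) 85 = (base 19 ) 70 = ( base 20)6d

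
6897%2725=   1447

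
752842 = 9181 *82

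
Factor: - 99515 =-5^1*13^1*1531^1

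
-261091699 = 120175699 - 381267398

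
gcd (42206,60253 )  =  1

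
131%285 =131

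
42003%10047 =1815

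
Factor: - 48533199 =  - 3^1*11^1*13^1*113131^1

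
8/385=8/385=0.02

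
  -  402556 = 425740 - 828296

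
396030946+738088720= 1134119666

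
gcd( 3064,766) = 766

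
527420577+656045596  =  1183466173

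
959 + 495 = 1454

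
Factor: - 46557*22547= - 1049720679= -3^2*7^2*739^1*3221^1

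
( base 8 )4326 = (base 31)2au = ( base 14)b78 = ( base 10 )2262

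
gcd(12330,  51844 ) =2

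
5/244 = 5/244 = 0.02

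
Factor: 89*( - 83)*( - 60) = 443220 = 2^2*3^1*5^1*83^1 * 89^1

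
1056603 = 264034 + 792569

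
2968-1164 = 1804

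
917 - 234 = 683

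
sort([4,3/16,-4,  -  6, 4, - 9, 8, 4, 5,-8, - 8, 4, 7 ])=[  -  9,-8,-8,  -  6, - 4, 3/16, 4, 4, 4,4,  5, 7, 8]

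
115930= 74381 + 41549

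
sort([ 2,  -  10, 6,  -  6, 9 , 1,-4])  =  [ - 10,  -  6,  -  4,  1, 2,6, 9]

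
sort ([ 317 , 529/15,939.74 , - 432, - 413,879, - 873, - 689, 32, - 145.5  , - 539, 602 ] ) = [ - 873,- 689, - 539, - 432, - 413, - 145.5,  32,529/15,317,602,879,939.74 ] 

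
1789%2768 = 1789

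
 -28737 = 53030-81767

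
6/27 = 2/9 = 0.22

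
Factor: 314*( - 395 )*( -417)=51720510= 2^1*3^1*5^1*79^1*139^1*157^1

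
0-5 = - 5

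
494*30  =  14820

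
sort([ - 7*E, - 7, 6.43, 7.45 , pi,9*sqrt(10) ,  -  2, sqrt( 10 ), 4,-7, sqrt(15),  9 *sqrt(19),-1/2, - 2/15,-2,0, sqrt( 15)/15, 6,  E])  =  [ - 7*E, - 7, - 7, - 2,-2, - 1/2, - 2/15,  0,sqrt( 15) /15 , E, pi,sqrt( 10) , sqrt( 15), 4 , 6, 6.43, 7.45,9*sqrt( 10 ), 9*sqrt( 19)]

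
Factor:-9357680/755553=-2^4*3^ ( - 1)*5^1*43^(  -  1)*53^1 * 2207^1*5857^ ( - 1)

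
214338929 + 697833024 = 912171953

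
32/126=16/63 = 0.25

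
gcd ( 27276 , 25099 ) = 1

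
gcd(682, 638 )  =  22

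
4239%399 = 249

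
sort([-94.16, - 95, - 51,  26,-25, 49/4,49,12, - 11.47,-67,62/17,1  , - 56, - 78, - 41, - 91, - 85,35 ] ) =[ - 95, - 94.16, - 91, - 85,  -  78, - 67, - 56, - 51, - 41, - 25,-11.47, 1, 62/17, 12,49/4,26,35, 49] 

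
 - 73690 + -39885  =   - 113575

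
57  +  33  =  90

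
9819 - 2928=6891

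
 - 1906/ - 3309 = 1906/3309  =  0.58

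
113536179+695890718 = 809426897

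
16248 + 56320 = 72568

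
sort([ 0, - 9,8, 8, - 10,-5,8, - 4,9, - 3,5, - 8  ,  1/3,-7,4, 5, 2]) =[ - 10, - 9, - 8, - 7, - 5, - 4,-3 , 0 , 1/3,2,4, 5,5,8 , 8, 8,9]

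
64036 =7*9148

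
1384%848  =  536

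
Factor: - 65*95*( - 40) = 247000  =  2^3*5^3*13^1*19^1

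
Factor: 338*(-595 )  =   - 201110 = - 2^1*5^1*7^1*13^2*17^1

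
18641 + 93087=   111728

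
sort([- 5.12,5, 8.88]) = [ - 5.12,  5,8.88] 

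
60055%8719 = 7741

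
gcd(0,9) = 9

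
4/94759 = 4/94759  =  0.00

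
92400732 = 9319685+83081047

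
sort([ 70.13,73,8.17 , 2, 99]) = [ 2, 8.17, 70.13,73, 99] 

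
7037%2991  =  1055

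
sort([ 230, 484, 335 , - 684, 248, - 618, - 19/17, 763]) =[  -  684, - 618,  -  19/17,  230,248,335, 484, 763 ] 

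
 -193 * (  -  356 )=68708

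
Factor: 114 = 2^1*3^1 *19^1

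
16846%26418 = 16846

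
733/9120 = 733/9120= 0.08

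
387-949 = -562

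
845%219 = 188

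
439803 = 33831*13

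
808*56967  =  46029336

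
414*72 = 29808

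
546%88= 18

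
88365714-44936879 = 43428835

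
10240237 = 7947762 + 2292475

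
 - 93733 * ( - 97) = 9092101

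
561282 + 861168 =1422450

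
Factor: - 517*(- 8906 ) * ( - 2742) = -2^2*3^1*11^1*47^1*61^1*73^1*457^1= - 12625270284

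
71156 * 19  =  1351964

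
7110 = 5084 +2026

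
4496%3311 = 1185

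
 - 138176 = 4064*( - 34) 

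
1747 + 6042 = 7789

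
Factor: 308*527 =2^2 * 7^1*11^1*17^1 * 31^1 = 162316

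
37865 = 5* 7573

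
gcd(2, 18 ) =2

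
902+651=1553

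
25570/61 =25570/61= 419.18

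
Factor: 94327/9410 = 2^( - 1)*5^( - 1)*941^( - 1)*94327^1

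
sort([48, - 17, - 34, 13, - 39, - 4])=[ - 39,  -  34, - 17, - 4, 13, 48]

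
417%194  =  29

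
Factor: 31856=2^4*11^1* 181^1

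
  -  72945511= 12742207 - 85687718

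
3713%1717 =279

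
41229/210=13743/70 = 196.33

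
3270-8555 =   -  5285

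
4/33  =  4/33 = 0.12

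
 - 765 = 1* (-765) 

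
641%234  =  173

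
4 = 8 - 4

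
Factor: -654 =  -2^1*3^1*109^1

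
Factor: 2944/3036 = 2^5*3^( - 1)*11^(-1) = 32/33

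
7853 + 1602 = 9455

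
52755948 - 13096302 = 39659646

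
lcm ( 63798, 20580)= 637980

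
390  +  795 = 1185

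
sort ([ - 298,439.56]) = [ - 298 , 439.56 ]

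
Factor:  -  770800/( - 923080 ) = 410/491 = 2^1*5^1 *41^1*491^ ( - 1 )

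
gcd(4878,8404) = 2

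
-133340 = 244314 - 377654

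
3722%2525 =1197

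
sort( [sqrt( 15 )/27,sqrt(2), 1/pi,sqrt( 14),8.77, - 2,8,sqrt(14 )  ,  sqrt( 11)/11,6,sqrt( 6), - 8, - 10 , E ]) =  [  -  10, - 8,  -  2,sqrt( 15 )/27,sqrt (11)/11,1/pi,sqrt( 2), sqrt( 6),E,sqrt( 14), sqrt( 14), 6 , 8  ,  8.77 ] 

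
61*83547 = 5096367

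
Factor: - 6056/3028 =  - 2^1 = - 2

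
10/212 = 5/106 = 0.05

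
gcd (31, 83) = 1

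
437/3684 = 437/3684= 0.12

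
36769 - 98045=- 61276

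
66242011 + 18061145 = 84303156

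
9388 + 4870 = 14258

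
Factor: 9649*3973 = 29^1*137^1*9649^1 = 38335477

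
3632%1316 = 1000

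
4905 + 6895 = 11800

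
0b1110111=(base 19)65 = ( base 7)230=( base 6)315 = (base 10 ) 119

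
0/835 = 0 =0.00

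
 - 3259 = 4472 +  - 7731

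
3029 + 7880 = 10909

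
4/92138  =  2/46069 = 0.00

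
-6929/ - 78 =88 + 5/6 = 88.83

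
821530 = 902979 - 81449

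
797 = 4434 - 3637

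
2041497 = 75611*27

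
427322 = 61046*7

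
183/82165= 183/82165 =0.00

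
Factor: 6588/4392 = 2^( - 1)*3^1 = 3/2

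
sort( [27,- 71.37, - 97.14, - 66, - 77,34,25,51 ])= [ - 97.14,-77, - 71.37, - 66, 25,27,34,51 ]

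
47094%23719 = 23375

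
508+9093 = 9601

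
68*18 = 1224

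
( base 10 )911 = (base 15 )40B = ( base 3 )1020202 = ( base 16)38F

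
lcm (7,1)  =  7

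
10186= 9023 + 1163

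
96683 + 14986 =111669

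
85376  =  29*2944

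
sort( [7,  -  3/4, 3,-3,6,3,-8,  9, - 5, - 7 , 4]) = [ - 8, - 7, - 5, - 3, - 3/4,3,3, 4,  6,7,9]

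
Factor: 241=241^1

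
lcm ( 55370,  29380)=1439620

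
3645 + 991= 4636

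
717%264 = 189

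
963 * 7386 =7112718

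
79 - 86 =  - 7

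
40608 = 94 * 432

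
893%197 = 105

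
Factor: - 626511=-3^1*208837^1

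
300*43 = 12900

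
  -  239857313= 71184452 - 311041765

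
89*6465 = 575385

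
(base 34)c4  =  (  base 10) 412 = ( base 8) 634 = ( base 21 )jd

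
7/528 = 7/528=0.01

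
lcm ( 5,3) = 15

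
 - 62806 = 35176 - 97982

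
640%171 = 127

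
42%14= 0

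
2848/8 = 356 = 356.00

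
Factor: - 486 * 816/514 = - 2^4*3^6*17^1*257^( - 1)= -  198288/257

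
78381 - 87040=  -  8659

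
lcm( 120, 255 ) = 2040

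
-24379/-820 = 24379/820 = 29.73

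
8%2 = 0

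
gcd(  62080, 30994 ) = 2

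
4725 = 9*525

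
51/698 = 51/698 = 0.07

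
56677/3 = 56677/3= 18892.33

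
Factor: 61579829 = 61579829^1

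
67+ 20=87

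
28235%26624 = 1611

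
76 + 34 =110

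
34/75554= 17/37777 = 0.00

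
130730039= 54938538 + 75791501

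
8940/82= 4470/41 = 109.02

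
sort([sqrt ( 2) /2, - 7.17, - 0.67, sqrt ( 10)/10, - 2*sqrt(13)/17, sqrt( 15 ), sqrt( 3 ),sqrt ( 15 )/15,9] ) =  [ - 7.17, - 0.67, - 2*sqrt (13) /17,sqrt ( 15 )/15,sqrt( 10) /10,sqrt( 2 )/2 , sqrt( 3),sqrt(15), 9]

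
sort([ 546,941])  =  [ 546 , 941]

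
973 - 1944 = -971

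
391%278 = 113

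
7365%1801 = 161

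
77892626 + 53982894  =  131875520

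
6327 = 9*703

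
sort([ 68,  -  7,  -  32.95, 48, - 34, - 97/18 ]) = [ - 34,  -  32.95, - 7, - 97/18, 48, 68] 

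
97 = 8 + 89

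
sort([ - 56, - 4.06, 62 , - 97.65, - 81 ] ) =[ -97.65, - 81,-56,-4.06, 62]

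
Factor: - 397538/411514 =-37^ ( - 1)*67^ ( - 1 )* 83^(-1 ) * 198769^1 = - 198769/205757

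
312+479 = 791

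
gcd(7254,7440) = 186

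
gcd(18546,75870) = 1686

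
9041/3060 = 9041/3060 = 2.95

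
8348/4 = 2087 = 2087.00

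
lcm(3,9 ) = 9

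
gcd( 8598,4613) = 1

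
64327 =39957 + 24370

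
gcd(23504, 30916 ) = 4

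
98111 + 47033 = 145144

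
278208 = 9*30912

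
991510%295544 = 104878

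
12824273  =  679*18887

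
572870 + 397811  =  970681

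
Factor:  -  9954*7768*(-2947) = 2^4*3^2 * 7^2*79^1*421^1*971^1=227869914384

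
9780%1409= 1326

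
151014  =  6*25169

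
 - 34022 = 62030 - 96052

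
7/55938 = 7/55938  =  0.00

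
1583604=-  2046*( - 774 ) 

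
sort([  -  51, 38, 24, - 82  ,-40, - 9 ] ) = [ - 82,-51, - 40,-9,24  ,  38]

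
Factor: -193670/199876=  - 905/934= -2^( - 1)*5^1*181^1*467^( - 1)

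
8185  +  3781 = 11966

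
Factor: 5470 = 2^1*5^1*547^1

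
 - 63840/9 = -7094  +  2/3 = -  7093.33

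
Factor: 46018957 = 46018957^1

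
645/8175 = 43/545  =  0.08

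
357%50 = 7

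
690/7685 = 138/1537 = 0.09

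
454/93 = 4 +82/93 = 4.88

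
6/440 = 3/220 = 0.01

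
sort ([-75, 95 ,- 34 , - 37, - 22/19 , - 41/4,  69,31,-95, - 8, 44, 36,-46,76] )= [ - 95,-75, - 46,- 37,-34, - 41/4, - 8, - 22/19 , 31,36,  44, 69, 76,95 ]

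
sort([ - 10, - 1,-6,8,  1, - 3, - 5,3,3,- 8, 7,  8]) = [ - 10, - 8, - 6,-5,-3,-1,  1,3,3,7, 8,8]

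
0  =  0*24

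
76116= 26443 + 49673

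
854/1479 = 854/1479 = 0.58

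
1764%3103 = 1764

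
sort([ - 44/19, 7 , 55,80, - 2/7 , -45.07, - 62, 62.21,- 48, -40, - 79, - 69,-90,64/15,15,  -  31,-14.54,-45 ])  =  [ - 90,-79, - 69, - 62 , - 48,-45.07, - 45, - 40 ,-31, - 14.54,-44/19 ,-2/7,64/15,  7, 15,  55,62.21,  80]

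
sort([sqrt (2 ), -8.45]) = [ - 8.45, sqrt(2 ) ] 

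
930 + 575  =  1505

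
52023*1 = 52023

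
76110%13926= 6480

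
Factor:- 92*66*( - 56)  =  340032 = 2^6*3^1*7^1*11^1*23^1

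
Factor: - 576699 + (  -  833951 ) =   -  1410650 = - 2^1*5^2*89^1*317^1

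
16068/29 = 16068/29 = 554.07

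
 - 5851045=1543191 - 7394236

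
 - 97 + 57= - 40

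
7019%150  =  119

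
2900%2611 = 289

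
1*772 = 772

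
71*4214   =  299194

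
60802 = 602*101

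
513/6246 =57/694 =0.08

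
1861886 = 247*7538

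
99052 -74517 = 24535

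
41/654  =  41/654 = 0.06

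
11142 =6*1857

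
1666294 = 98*17003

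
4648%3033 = 1615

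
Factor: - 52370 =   -  2^1*5^1*5237^1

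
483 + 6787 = 7270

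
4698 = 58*81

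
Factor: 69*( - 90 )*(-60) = 372600=2^3*3^4*5^2*23^1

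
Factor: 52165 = 5^1 * 10433^1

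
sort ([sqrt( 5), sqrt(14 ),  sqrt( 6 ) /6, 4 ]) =[sqrt (6)/6,sqrt(5 ), sqrt ( 14) , 4]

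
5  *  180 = 900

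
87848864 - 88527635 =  - 678771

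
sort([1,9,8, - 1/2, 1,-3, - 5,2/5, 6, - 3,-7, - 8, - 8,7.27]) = [ - 8, - 8,-7, - 5,-3, - 3, - 1/2,2/5, 1,1,6,7.27,8,9 ]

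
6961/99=6961/99 = 70.31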